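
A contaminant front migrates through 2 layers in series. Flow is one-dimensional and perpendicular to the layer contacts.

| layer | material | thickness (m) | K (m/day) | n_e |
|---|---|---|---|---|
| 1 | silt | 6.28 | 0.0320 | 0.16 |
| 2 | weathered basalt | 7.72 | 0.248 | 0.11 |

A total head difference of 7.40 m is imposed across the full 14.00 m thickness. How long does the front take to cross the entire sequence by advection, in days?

With flow normal to the layers, continuity requires the same specific discharge q through every layer.
Σ(b_i/K_i) = 6.28/0.0320 + 7.72/0.248 = 227.4 d.
q = Δh / Σ(b_i/K_i) = 7.40 / 227.4 = 0.03254 m/day.
In each layer the seepage velocity is v_i = q/n_i, so the layer transit time is t_i = b_i·n_i / q:
  layer 1 (silt): t_1 = 6.28 × 0.16 / 0.03254 = 30.87 d
  layer 2 (weathered basalt): t_2 = 7.72 × 0.11 / 0.03254 = 26.09 d
Total t = Σ t_i = 56.97 days.

57.0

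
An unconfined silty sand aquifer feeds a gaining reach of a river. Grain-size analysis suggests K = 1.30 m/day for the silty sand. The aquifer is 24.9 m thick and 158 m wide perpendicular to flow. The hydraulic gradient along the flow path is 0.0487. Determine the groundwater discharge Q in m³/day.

Cross-sectional area A = 158 × 24.9 = 3934 m².
Hydraulic gradient i = 0.0487.
Darcy's law: Q = K · A · i = 1.300 × 3934 × 0.04870 = 249.1 m³/day.

249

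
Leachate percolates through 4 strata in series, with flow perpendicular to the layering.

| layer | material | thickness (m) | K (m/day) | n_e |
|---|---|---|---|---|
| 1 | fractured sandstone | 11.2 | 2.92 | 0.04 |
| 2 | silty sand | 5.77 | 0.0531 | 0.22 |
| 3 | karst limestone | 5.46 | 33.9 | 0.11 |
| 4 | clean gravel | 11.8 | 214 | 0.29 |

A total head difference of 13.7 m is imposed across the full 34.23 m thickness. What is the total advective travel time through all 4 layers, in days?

47.2

With flow normal to the layers, continuity requires the same specific discharge q through every layer.
Σ(b_i/K_i) = 11.2/2.92 + 5.77/0.0531 + 5.46/33.9 + 11.8/214 = 112.7 d.
q = Δh / Σ(b_i/K_i) = 13.7 / 112.7 = 0.1215 m/day.
In each layer the seepage velocity is v_i = q/n_i, so the layer transit time is t_i = b_i·n_i / q:
  layer 1 (fractured sandstone): t_1 = 11.2 × 0.04 / 0.1215 = 3.686 d
  layer 2 (silty sand): t_2 = 5.77 × 0.22 / 0.1215 = 10.44 d
  layer 3 (karst limestone): t_3 = 5.46 × 0.11 / 0.1215 = 4.941 d
  layer 4 (clean gravel): t_4 = 11.8 × 0.29 / 0.1215 = 28.15 d
Total t = Σ t_i = 47.22 days.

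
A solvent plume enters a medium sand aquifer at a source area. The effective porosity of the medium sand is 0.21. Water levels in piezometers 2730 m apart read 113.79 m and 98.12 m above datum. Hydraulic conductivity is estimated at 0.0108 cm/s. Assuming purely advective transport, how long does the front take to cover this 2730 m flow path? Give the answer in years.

29.3

Convert K: 0.0108 cm/s × 864 = 9.331 m/day.
Hydraulic gradient i = (113.79 − 98.12) / 2730 = 15.67 / 2730 = 0.005740.
Darcy flux q = K · i = 9.331 × 0.005740 = 0.05356 m/day.
Seepage velocity v = q / n_e = 0.05356 / 0.21 = 0.2550 m/day.
Travel time t = L / v = 2730 / 0.2550 = 10704 days = 29.31 years.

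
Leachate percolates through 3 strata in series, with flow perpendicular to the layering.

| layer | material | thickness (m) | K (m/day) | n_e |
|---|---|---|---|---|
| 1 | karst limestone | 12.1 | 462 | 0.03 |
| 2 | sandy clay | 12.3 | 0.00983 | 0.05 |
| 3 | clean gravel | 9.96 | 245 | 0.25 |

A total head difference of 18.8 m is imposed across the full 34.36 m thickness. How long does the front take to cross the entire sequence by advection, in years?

0.632

With flow normal to the layers, continuity requires the same specific discharge q through every layer.
Σ(b_i/K_i) = 12.1/462 + 12.3/0.00983 + 9.96/245 = 1251 d.
q = Δh / Σ(b_i/K_i) = 18.8 / 1251 = 0.01502 m/day.
In each layer the seepage velocity is v_i = q/n_i, so the layer transit time is t_i = b_i·n_i / q:
  layer 1 (karst limestone): t_1 = 12.1 × 0.03 / 0.01502 = 24.16 d
  layer 2 (sandy clay): t_2 = 12.3 × 0.05 / 0.01502 = 40.93 d
  layer 3 (clean gravel): t_3 = 9.96 × 0.25 / 0.01502 = 165.7 d
Total t = Σ t_i = 230.8 days = 0.6320 years.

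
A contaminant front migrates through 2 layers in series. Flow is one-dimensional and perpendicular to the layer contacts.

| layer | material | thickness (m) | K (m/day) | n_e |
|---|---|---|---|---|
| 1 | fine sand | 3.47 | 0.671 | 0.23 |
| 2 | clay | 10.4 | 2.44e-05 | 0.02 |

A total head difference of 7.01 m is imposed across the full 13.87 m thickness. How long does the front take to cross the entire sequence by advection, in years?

With flow normal to the layers, continuity requires the same specific discharge q through every layer.
Σ(b_i/K_i) = 3.47/0.671 + 10.4/2.44e-05 = 4.262e+05 d.
q = Δh / Σ(b_i/K_i) = 7.01 / 4.262e+05 = 1.645e-05 m/day.
In each layer the seepage velocity is v_i = q/n_i, so the layer transit time is t_i = b_i·n_i / q:
  layer 1 (fine sand): t_1 = 3.47 × 0.23 / 1.645e-05 = 48528 d
  layer 2 (clay): t_2 = 10.4 × 0.02 / 1.645e-05 = 12647 d
Total t = Σ t_i = 61175 days = 167.5 years.

167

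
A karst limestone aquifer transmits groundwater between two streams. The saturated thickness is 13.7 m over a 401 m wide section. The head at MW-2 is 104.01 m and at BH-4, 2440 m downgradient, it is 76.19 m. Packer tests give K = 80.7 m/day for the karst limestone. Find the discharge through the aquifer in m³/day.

5050

Cross-sectional area A = 401 × 13.7 = 5494 m².
Hydraulic gradient i = (104.01 − 76.19) / 2440 = 27.82 / 2440 = 0.01140.
Darcy's law: Q = K · A · i = 80.70 × 5494 × 0.01140 = 5055 m³/day.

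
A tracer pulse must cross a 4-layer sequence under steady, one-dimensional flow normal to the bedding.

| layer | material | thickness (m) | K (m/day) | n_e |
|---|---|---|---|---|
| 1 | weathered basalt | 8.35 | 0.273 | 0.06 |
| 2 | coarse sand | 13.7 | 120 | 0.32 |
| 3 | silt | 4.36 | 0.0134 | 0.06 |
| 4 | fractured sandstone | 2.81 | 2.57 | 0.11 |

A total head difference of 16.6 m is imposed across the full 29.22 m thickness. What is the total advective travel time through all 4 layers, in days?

With flow normal to the layers, continuity requires the same specific discharge q through every layer.
Σ(b_i/K_i) = 8.35/0.273 + 13.7/120 + 4.36/0.0134 + 2.81/2.57 = 357.2 d.
q = Δh / Σ(b_i/K_i) = 16.6 / 357.2 = 0.04648 m/day.
In each layer the seepage velocity is v_i = q/n_i, so the layer transit time is t_i = b_i·n_i / q:
  layer 1 (weathered basalt): t_1 = 8.35 × 0.06 / 0.04648 = 10.78 d
  layer 2 (coarse sand): t_2 = 13.7 × 0.32 / 0.04648 = 94.33 d
  layer 3 (silt): t_3 = 4.36 × 0.06 / 0.04648 = 5.629 d
  layer 4 (fractured sandstone): t_4 = 2.81 × 0.11 / 0.04648 = 6.651 d
Total t = Σ t_i = 117.4 days.

117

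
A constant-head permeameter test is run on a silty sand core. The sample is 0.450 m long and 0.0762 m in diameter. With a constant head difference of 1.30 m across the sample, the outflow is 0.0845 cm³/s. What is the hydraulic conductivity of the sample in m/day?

0.554

Cross-sectional area A = π·(d/2)² = π × (0.0762/2)² = 0.004560 m².
Convert discharge: 0.0845 cm³/s = 8.450e-08 m³/s.
Darcy's law rearranged: K = Q·L / (A·Δh) = 8.450e-08 × 0.450 / (0.004560 × 1.30) = 6.414e-06 m/s = 0.5542 m/day.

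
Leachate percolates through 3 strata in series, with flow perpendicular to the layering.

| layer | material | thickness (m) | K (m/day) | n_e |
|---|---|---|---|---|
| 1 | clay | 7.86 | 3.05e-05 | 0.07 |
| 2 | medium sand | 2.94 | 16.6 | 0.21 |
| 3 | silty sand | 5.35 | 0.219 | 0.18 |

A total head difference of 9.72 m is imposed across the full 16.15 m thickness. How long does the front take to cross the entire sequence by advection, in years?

155

With flow normal to the layers, continuity requires the same specific discharge q through every layer.
Σ(b_i/K_i) = 7.86/3.05e-05 + 2.94/16.6 + 5.35/0.219 = 2.577e+05 d.
q = Δh / Σ(b_i/K_i) = 9.72 / 2.577e+05 = 3.771e-05 m/day.
In each layer the seepage velocity is v_i = q/n_i, so the layer transit time is t_i = b_i·n_i / q:
  layer 1 (clay): t_1 = 7.86 × 0.07 / 3.771e-05 = 14589 d
  layer 2 (medium sand): t_2 = 2.94 × 0.21 / 3.771e-05 = 16371 d
  layer 3 (silty sand): t_3 = 5.35 × 0.18 / 3.771e-05 = 25534 d
Total t = Σ t_i = 56494 days = 154.7 years.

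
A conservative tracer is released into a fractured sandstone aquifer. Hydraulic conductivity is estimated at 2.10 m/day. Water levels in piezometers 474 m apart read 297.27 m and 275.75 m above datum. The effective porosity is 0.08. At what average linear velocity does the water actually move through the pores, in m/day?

Hydraulic gradient i = (297.27 − 275.75) / 474 = 21.52 / 474 = 0.04540.
Darcy flux q = K · i = 2.100 × 0.04540 = 0.09534 m/day.
Seepage velocity v = q / n_e = 0.09534 / 0.08 = 1.192 m/day.

1.19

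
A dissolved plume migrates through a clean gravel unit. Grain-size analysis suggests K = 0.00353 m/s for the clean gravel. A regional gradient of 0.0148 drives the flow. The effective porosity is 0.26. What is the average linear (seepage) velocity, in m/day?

Convert K: 0.00353 m/s × 86400 = 305.0 m/day.
Hydraulic gradient i = 0.0148.
Darcy flux q = K · i = 305.0 × 0.01480 = 4.514 m/day.
Seepage velocity v = q / n_e = 4.514 / 0.26 = 17.36 m/day.

17.4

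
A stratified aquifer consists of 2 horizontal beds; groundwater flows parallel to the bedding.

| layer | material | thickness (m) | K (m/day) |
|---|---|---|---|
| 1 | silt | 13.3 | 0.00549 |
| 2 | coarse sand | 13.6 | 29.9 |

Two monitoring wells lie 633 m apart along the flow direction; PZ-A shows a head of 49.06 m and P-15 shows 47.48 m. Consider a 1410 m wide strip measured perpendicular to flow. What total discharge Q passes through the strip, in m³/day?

Flow is parallel to layering, so each bed carries its own Darcy discharge and the transmissivities add.
Σ(K_i·b_i) = 0.00549×13.3 + 29.9×13.6 = 406.7 m²/day.
Hydraulic gradient i = (49.06 − 47.48) / 633 = 1.58 / 633 = 0.002496.
Q = Σ(K_i·b_i) · W · i = 406.7 × 1410 × 0.002496 = 1431 m³/day.

1430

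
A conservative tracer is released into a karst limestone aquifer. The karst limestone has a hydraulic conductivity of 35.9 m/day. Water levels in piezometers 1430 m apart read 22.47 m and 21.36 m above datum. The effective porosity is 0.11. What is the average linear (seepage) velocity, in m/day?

0.253

Hydraulic gradient i = (22.47 − 21.36) / 1430 = 1.11 / 1430 = 0.0007762.
Darcy flux q = K · i = 35.90 × 0.0007762 = 0.02787 m/day.
Seepage velocity v = q / n_e = 0.02787 / 0.11 = 0.2533 m/day.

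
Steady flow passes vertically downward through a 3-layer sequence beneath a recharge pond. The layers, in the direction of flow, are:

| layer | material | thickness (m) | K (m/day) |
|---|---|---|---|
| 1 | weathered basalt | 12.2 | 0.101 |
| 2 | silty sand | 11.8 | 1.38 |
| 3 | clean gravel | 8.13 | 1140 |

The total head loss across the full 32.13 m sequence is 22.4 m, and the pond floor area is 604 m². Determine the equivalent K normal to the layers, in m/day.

0.248

Flow is perpendicular to layering, so the layers act in series and the equivalent K is the thickness-weighted harmonic mean.
Total thickness L = 12.2 + 11.8 + 8.13 = 32.13 m.
Σ(b_i/K_i) = 12.2/0.101 + 11.8/1.38 + 8.13/1140 = 129.3 d.
K_eq = L / Σ(b_i/K_i) = 32.13 / 129.3 = 0.2484 m/day.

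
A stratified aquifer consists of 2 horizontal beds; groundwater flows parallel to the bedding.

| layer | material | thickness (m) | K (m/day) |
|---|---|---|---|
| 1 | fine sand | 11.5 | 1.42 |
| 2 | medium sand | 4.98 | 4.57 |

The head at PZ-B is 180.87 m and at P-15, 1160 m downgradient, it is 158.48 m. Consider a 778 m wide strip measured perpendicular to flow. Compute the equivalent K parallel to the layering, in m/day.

2.37

Flow is parallel to layering, so each bed carries its own Darcy discharge and the transmissivities add.
Σ(K_i·b_i) = 1.42×11.5 + 4.57×4.98 = 39.09 m²/day.
Total thickness b = 16.48 m, so K_eq = Σ(K_i·b_i)/b = 2.372 m/day.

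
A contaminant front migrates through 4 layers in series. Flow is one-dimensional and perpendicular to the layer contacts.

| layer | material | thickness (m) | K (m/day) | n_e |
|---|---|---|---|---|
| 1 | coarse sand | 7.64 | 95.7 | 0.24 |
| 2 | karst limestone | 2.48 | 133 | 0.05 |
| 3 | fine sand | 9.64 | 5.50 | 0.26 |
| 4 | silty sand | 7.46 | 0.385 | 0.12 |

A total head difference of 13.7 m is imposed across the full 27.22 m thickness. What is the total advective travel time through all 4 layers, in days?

With flow normal to the layers, continuity requires the same specific discharge q through every layer.
Σ(b_i/K_i) = 7.64/95.7 + 2.48/133 + 9.64/5.50 + 7.46/0.385 = 21.23 d.
q = Δh / Σ(b_i/K_i) = 13.7 / 21.23 = 0.6454 m/day.
In each layer the seepage velocity is v_i = q/n_i, so the layer transit time is t_i = b_i·n_i / q:
  layer 1 (coarse sand): t_1 = 7.64 × 0.24 / 0.6454 = 2.841 d
  layer 2 (karst limestone): t_2 = 2.48 × 0.05 / 0.6454 = 0.1921 d
  layer 3 (fine sand): t_3 = 9.64 × 0.26 / 0.6454 = 3.884 d
  layer 4 (silty sand): t_4 = 7.46 × 0.12 / 0.6454 = 1.387 d
Total t = Σ t_i = 8.304 days.

8.30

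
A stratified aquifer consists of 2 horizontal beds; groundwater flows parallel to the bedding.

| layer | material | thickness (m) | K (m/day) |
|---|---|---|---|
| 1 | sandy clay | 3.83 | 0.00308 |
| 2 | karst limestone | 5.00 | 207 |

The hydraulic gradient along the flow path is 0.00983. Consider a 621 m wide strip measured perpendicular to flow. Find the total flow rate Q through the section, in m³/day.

Flow is parallel to layering, so each bed carries its own Darcy discharge and the transmissivities add.
Σ(K_i·b_i) = 0.00308×3.83 + 207×5.00 = 1035 m²/day.
Hydraulic gradient i = 0.00983.
Q = Σ(K_i·b_i) · W · i = 1035 × 621 × 0.009830 = 6318 m³/day.

6320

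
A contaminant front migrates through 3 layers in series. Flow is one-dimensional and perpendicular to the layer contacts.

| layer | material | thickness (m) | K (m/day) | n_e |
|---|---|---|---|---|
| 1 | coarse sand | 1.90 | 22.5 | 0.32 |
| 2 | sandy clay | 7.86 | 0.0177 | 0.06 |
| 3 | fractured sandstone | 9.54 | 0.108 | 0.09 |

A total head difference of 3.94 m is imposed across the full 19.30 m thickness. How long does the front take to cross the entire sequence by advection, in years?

0.717

With flow normal to the layers, continuity requires the same specific discharge q through every layer.
Σ(b_i/K_i) = 1.90/22.5 + 7.86/0.0177 + 9.54/0.108 = 532.5 d.
q = Δh / Σ(b_i/K_i) = 3.94 / 532.5 = 0.007399 m/day.
In each layer the seepage velocity is v_i = q/n_i, so the layer transit time is t_i = b_i·n_i / q:
  layer 1 (coarse sand): t_1 = 1.90 × 0.32 / 0.007399 = 82.17 d
  layer 2 (sandy clay): t_2 = 7.86 × 0.06 / 0.007399 = 63.74 d
  layer 3 (fractured sandstone): t_3 = 9.54 × 0.09 / 0.007399 = 116.0 d
Total t = Σ t_i = 261.9 days = 0.7172 years.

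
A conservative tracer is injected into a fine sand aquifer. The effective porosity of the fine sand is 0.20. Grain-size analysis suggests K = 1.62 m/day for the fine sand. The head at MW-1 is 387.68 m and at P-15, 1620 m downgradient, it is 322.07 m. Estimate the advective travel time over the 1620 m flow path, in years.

Hydraulic gradient i = (387.68 − 322.07) / 1620 = 65.61 / 1620 = 0.04050.
Darcy flux q = K · i = 1.620 × 0.04050 = 0.06561 m/day.
Seepage velocity v = q / n_e = 0.06561 / 0.20 = 0.3281 m/day.
Travel time t = L / v = 1620 / 0.3281 = 4938 days = 13.52 years.

13.5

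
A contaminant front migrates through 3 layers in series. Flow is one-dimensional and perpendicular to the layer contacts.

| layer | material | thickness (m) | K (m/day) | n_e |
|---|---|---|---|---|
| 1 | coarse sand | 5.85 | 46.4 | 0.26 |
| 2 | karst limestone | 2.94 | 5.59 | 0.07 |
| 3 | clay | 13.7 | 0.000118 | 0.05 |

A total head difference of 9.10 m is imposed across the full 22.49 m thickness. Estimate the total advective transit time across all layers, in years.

With flow normal to the layers, continuity requires the same specific discharge q through every layer.
Σ(b_i/K_i) = 5.85/46.4 + 2.94/5.59 + 13.7/0.000118 = 1.161e+05 d.
q = Δh / Σ(b_i/K_i) = 9.10 / 1.161e+05 = 7.838e-05 m/day.
In each layer the seepage velocity is v_i = q/n_i, so the layer transit time is t_i = b_i·n_i / q:
  layer 1 (coarse sand): t_1 = 5.85 × 0.26 / 7.838e-05 = 19406 d
  layer 2 (karst limestone): t_2 = 2.94 × 0.07 / 7.838e-05 = 2626 d
  layer 3 (clay): t_3 = 13.7 × 0.05 / 7.838e-05 = 8740 d
Total t = Σ t_i = 30771 days = 84.25 years.

84.2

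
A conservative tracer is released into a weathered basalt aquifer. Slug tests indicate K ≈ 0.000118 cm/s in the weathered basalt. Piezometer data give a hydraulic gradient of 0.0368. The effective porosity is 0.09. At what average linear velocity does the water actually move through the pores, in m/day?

Convert K: 0.000118 cm/s × 864 = 0.1020 m/day.
Hydraulic gradient i = 0.0368.
Darcy flux q = K · i = 0.1020 × 0.03680 = 0.003752 m/day.
Seepage velocity v = q / n_e = 0.003752 / 0.09 = 0.04169 m/day.

0.0417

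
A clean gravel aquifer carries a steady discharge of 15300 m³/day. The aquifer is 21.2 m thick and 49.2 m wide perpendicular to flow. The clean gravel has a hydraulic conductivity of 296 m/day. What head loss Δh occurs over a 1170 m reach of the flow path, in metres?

58.0

Cross-sectional area A = 49.2 × 21.2 = 1043 m².
From Q = K·A·i, i = Q / (K·A) = 15300 / (296.0 × 1043) = 0.04956.
Head loss Δh = i · L = 0.04956 × 1170 = 57.98 m.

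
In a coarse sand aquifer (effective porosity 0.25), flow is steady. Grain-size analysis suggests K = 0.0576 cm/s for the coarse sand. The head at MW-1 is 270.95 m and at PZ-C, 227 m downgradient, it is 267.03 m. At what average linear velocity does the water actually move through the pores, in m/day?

3.44

Convert K: 0.0576 cm/s × 864 = 49.77 m/day.
Hydraulic gradient i = (270.95 − 267.03) / 227 = 3.92 / 227 = 0.01727.
Darcy flux q = K · i = 49.77 × 0.01727 = 0.8594 m/day.
Seepage velocity v = q / n_e = 0.8594 / 0.25 = 3.438 m/day.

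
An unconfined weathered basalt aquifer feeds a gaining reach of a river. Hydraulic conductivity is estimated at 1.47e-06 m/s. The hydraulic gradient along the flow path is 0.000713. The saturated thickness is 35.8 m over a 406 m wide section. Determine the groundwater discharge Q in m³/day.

1.32

Convert K: 1.47e-06 m/s × 86400 = 0.1270 m/day.
Cross-sectional area A = 406 × 35.8 = 14535 m².
Hydraulic gradient i = 0.000713.
Darcy's law: Q = K · A · i = 0.1270 × 14535 × 0.0007130 = 1.316 m³/day.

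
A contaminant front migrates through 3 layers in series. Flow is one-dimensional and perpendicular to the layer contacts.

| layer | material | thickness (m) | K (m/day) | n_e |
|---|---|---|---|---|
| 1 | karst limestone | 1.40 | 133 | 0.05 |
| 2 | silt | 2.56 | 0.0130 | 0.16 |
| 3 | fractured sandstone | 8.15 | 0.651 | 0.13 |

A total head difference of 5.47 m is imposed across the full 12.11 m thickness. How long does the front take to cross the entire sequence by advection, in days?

With flow normal to the layers, continuity requires the same specific discharge q through every layer.
Σ(b_i/K_i) = 1.40/133 + 2.56/0.0130 + 8.15/0.651 = 209.5 d.
q = Δh / Σ(b_i/K_i) = 5.47 / 209.5 = 0.02612 m/day.
In each layer the seepage velocity is v_i = q/n_i, so the layer transit time is t_i = b_i·n_i / q:
  layer 1 (karst limestone): t_1 = 1.40 × 0.05 / 0.02612 = 2.680 d
  layer 2 (silt): t_2 = 2.56 × 0.16 / 0.02612 = 15.68 d
  layer 3 (fractured sandstone): t_3 = 8.15 × 0.13 / 0.02612 = 40.57 d
Total t = Σ t_i = 58.93 days.

58.9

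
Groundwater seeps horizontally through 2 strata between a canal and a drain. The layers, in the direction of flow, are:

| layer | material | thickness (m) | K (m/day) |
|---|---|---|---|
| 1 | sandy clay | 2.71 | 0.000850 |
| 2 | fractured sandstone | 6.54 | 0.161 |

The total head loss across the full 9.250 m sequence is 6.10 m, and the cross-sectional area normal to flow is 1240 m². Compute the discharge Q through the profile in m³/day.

2.34

Flow is perpendicular to layering, so the layers act in series and the equivalent K is the thickness-weighted harmonic mean.
Total thickness L = 2.71 + 6.54 = 9.250 m.
Σ(b_i/K_i) = 2.71/0.000850 + 6.54/0.161 = 3229 d.
K_eq = L / Σ(b_i/K_i) = 9.250 / 3229 = 0.002865 m/day.
Q = K_eq · A · (Δh/L) = 0.002865 × 1240 × (6.10/9.250) = 2.343 m³/day.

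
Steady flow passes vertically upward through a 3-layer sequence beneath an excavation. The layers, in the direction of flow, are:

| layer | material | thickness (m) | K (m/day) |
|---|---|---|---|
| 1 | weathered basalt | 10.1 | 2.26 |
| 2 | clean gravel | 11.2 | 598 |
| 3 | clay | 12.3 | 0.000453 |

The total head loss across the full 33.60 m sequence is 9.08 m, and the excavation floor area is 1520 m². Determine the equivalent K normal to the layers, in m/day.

0.00124

Flow is perpendicular to layering, so the layers act in series and the equivalent K is the thickness-weighted harmonic mean.
Total thickness L = 10.1 + 11.2 + 12.3 = 33.60 m.
Σ(b_i/K_i) = 10.1/2.26 + 11.2/598 + 12.3/0.000453 = 27157 d.
K_eq = L / Σ(b_i/K_i) = 33.60 / 27157 = 0.001237 m/day.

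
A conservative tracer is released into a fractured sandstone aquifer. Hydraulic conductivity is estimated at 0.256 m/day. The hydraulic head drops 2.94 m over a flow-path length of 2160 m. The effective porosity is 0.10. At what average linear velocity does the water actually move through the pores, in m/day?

0.00348

Hydraulic gradient i = Δh / L = 2.94 / 2160 = 0.001361.
Darcy flux q = K · i = 0.2560 × 0.001361 = 0.0003484 m/day.
Seepage velocity v = q / n_e = 0.0003484 / 0.10 = 0.003484 m/day.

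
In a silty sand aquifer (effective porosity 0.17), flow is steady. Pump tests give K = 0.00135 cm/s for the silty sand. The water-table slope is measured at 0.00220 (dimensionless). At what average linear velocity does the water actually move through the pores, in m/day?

Convert K: 0.00135 cm/s × 864 = 1.166 m/day.
Hydraulic gradient i = 0.00220.
Darcy flux q = K · i = 1.166 × 0.002200 = 0.002566 m/day.
Seepage velocity v = q / n_e = 0.002566 / 0.17 = 0.01509 m/day.

0.0151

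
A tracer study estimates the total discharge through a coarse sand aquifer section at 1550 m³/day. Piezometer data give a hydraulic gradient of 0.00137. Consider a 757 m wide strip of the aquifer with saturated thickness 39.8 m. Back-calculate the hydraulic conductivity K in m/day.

Cross-sectional area A = 757 × 39.8 = 30129 m².
Hydraulic gradient i = 0.00137.
From Q = K·A·i, K = Q / (A·i) = 1550 / (30129 × 0.001370) = 37.55 m/day.

37.6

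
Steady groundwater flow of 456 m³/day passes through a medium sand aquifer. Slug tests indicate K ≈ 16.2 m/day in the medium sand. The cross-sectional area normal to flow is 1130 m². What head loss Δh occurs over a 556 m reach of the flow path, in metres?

13.8

From Q = K·A·i, i = Q / (K·A) = 456 / (16.20 × 1130) = 0.02491.
Head loss Δh = i · L = 0.02491 × 556 = 13.85 m.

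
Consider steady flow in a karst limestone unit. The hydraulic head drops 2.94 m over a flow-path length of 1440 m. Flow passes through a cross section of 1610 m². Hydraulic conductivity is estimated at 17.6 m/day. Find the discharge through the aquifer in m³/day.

Hydraulic gradient i = Δh / L = 2.94 / 1440 = 0.002042.
Darcy's law: Q = K · A · i = 17.60 × 1610 × 0.002042 = 57.85 m³/day.

57.9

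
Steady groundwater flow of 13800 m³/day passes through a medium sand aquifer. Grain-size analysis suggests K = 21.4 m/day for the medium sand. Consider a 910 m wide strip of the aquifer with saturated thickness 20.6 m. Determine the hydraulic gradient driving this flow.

0.0344

Cross-sectional area A = 910 × 20.6 = 18746 m².
From Q = K·A·i, i = Q / (K·A) = 13800 / (21.40 × 18746) = 0.03440.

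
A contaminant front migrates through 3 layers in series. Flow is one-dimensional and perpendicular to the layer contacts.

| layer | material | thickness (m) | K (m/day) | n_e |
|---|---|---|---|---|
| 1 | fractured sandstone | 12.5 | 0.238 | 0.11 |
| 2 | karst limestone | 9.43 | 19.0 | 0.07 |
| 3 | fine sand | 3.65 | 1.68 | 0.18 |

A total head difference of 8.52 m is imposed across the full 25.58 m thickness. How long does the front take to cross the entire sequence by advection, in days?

17.4

With flow normal to the layers, continuity requires the same specific discharge q through every layer.
Σ(b_i/K_i) = 12.5/0.238 + 9.43/19.0 + 3.65/1.68 = 55.19 d.
q = Δh / Σ(b_i/K_i) = 8.52 / 55.19 = 0.1544 m/day.
In each layer the seepage velocity is v_i = q/n_i, so the layer transit time is t_i = b_i·n_i / q:
  layer 1 (fractured sandstone): t_1 = 12.5 × 0.11 / 0.1544 = 8.907 d
  layer 2 (karst limestone): t_2 = 9.43 × 0.07 / 0.1544 = 4.276 d
  layer 3 (fine sand): t_3 = 3.65 × 0.18 / 0.1544 = 4.256 d
Total t = Σ t_i = 17.44 days.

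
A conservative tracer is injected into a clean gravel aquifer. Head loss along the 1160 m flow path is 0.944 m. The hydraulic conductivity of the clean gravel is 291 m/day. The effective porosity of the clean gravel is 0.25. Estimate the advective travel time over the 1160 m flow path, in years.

3.35

Hydraulic gradient i = Δh / L = 0.944 / 1160 = 0.0008138.
Darcy flux q = K · i = 291.0 × 0.0008138 = 0.2368 m/day.
Seepage velocity v = q / n_e = 0.2368 / 0.25 = 0.9473 m/day.
Travel time t = L / v = 1160 / 0.9473 = 1225 days = 3.353 years.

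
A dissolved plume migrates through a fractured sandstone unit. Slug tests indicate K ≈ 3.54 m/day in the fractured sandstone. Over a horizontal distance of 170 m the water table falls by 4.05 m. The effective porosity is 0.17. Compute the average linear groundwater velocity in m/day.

Hydraulic gradient i = Δh / L = 4.05 / 170 = 0.02382.
Darcy flux q = K · i = 3.540 × 0.02382 = 0.08434 m/day.
Seepage velocity v = q / n_e = 0.08434 / 0.17 = 0.4961 m/day.

0.496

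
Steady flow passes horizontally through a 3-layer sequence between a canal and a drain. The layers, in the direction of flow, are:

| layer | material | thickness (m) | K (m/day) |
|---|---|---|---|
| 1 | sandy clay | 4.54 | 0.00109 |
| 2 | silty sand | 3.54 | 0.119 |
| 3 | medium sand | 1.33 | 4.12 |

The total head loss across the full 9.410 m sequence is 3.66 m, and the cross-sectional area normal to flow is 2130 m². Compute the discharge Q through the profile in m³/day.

Flow is perpendicular to layering, so the layers act in series and the equivalent K is the thickness-weighted harmonic mean.
Total thickness L = 4.54 + 3.54 + 1.33 = 9.410 m.
Σ(b_i/K_i) = 4.54/0.00109 + 3.54/0.119 + 1.33/4.12 = 4195 d.
K_eq = L / Σ(b_i/K_i) = 9.410 / 4195 = 0.002243 m/day.
Q = K_eq · A · (Δh/L) = 0.002243 × 2130 × (3.66/9.410) = 1.858 m³/day.

1.86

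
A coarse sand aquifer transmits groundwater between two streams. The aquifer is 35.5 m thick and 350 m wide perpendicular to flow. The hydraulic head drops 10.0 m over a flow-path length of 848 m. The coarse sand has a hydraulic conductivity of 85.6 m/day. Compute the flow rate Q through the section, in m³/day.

Cross-sectional area A = 350 × 35.5 = 12425 m².
Hydraulic gradient i = Δh / L = 10.0 / 848 = 0.01179.
Darcy's law: Q = K · A · i = 85.60 × 12425 × 0.01179 = 12542 m³/day.

12500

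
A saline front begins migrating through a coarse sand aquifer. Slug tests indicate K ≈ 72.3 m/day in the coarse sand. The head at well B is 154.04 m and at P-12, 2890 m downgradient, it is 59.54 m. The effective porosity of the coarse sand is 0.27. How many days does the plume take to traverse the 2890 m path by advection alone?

330

Hydraulic gradient i = (154.04 − 59.54) / 2890 = 94.5 / 2890 = 0.03270.
Darcy flux q = K · i = 72.30 × 0.03270 = 2.364 m/day.
Seepage velocity v = q / n_e = 2.364 / 0.27 = 8.756 m/day.
Travel time t = L / v = 2890 / 8.756 = 330.1 days.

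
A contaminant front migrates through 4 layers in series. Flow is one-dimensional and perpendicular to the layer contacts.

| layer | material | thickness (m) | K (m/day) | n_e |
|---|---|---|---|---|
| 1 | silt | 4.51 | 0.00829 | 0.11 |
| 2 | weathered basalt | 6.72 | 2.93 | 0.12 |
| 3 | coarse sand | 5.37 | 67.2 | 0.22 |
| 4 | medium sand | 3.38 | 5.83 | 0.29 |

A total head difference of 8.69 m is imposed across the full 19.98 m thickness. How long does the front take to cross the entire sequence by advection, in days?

218

With flow normal to the layers, continuity requires the same specific discharge q through every layer.
Σ(b_i/K_i) = 4.51/0.00829 + 6.72/2.93 + 5.37/67.2 + 3.38/5.83 = 547.0 d.
q = Δh / Σ(b_i/K_i) = 8.69 / 547.0 = 0.01589 m/day.
In each layer the seepage velocity is v_i = q/n_i, so the layer transit time is t_i = b_i·n_i / q:
  layer 1 (silt): t_1 = 4.51 × 0.11 / 0.01589 = 31.23 d
  layer 2 (weathered basalt): t_2 = 6.72 × 0.12 / 0.01589 = 50.76 d
  layer 3 (coarse sand): t_3 = 5.37 × 0.22 / 0.01589 = 74.36 d
  layer 4 (medium sand): t_4 = 3.38 × 0.29 / 0.01589 = 61.70 d
Total t = Σ t_i = 218.0 days.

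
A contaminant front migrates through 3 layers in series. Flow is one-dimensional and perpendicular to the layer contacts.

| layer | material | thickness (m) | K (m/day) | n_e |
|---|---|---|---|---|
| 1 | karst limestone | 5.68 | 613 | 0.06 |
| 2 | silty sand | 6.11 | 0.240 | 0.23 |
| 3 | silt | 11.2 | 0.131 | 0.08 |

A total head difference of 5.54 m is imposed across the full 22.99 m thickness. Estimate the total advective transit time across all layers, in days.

With flow normal to the layers, continuity requires the same specific discharge q through every layer.
Σ(b_i/K_i) = 5.68/613 + 6.11/0.240 + 11.2/0.131 = 111.0 d.
q = Δh / Σ(b_i/K_i) = 5.54 / 111.0 = 0.04993 m/day.
In each layer the seepage velocity is v_i = q/n_i, so the layer transit time is t_i = b_i·n_i / q:
  layer 1 (karst limestone): t_1 = 5.68 × 0.06 / 0.04993 = 6.826 d
  layer 2 (silty sand): t_2 = 6.11 × 0.23 / 0.04993 = 28.15 d
  layer 3 (silt): t_3 = 11.2 × 0.08 / 0.04993 = 17.95 d
Total t = Σ t_i = 52.92 days.

52.9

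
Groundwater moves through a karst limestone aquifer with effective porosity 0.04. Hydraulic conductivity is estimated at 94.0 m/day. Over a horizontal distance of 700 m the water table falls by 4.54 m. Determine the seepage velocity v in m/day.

Hydraulic gradient i = Δh / L = 4.54 / 700 = 0.006486.
Darcy flux q = K · i = 94.00 × 0.006486 = 0.6097 m/day.
Seepage velocity v = q / n_e = 0.6097 / 0.04 = 15.24 m/day.

15.2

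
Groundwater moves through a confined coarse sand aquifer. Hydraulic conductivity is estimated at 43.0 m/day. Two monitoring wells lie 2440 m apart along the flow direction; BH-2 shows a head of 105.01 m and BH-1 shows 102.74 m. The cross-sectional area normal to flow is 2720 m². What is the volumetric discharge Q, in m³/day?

109

Hydraulic gradient i = (105.01 − 102.74) / 2440 = 2.27 / 2440 = 0.0009303.
Darcy's law: Q = K · A · i = 43.00 × 2720 × 0.0009303 = 108.8 m³/day.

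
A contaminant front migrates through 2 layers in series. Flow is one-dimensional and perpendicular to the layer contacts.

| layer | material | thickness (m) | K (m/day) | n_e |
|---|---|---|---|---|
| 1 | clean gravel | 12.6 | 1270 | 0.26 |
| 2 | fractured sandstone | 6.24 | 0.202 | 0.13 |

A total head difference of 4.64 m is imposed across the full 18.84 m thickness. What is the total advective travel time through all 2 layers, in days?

27.2

With flow normal to the layers, continuity requires the same specific discharge q through every layer.
Σ(b_i/K_i) = 12.6/1270 + 6.24/0.202 = 30.90 d.
q = Δh / Σ(b_i/K_i) = 4.64 / 30.90 = 0.1502 m/day.
In each layer the seepage velocity is v_i = q/n_i, so the layer transit time is t_i = b_i·n_i / q:
  layer 1 (clean gravel): t_1 = 12.6 × 0.26 / 0.1502 = 21.82 d
  layer 2 (fractured sandstone): t_2 = 6.24 × 0.13 / 0.1502 = 5.402 d
Total t = Σ t_i = 27.22 days.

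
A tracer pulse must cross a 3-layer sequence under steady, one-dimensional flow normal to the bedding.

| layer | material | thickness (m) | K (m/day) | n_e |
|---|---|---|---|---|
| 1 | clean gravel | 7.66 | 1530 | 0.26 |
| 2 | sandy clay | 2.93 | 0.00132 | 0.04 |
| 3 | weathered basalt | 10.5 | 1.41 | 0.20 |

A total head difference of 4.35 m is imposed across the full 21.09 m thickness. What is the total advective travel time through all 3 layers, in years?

With flow normal to the layers, continuity requires the same specific discharge q through every layer.
Σ(b_i/K_i) = 7.66/1530 + 2.93/0.00132 + 10.5/1.41 = 2227 d.
q = Δh / Σ(b_i/K_i) = 4.35 / 2227 = 0.001953 m/day.
In each layer the seepage velocity is v_i = q/n_i, so the layer transit time is t_i = b_i·n_i / q:
  layer 1 (clean gravel): t_1 = 7.66 × 0.26 / 0.001953 = 1020 d
  layer 2 (sandy clay): t_2 = 2.93 × 0.04 / 0.001953 = 60.01 d
  layer 3 (weathered basalt): t_3 = 10.5 × 0.20 / 0.001953 = 1075 d
Total t = Σ t_i = 2155 days = 5.900 years.

5.90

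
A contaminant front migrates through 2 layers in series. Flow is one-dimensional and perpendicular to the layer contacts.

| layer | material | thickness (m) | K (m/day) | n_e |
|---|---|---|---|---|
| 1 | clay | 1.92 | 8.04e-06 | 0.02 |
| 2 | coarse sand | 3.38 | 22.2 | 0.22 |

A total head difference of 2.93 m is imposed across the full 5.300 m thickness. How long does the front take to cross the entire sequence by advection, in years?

174

With flow normal to the layers, continuity requires the same specific discharge q through every layer.
Σ(b_i/K_i) = 1.92/8.04e-06 + 3.38/22.2 = 2.388e+05 d.
q = Δh / Σ(b_i/K_i) = 2.93 / 2.388e+05 = 1.227e-05 m/day.
In each layer the seepage velocity is v_i = q/n_i, so the layer transit time is t_i = b_i·n_i / q:
  layer 1 (clay): t_1 = 1.92 × 0.02 / 1.227e-05 = 3130 d
  layer 2 (coarse sand): t_2 = 3.38 × 0.22 / 1.227e-05 = 60606 d
Total t = Σ t_i = 63736 days = 174.5 years.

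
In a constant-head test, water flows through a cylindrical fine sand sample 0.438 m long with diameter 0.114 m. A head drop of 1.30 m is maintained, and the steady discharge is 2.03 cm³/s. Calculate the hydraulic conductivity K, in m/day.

5.79

Cross-sectional area A = π·(d/2)² = π × (0.114/2)² = 0.01021 m².
Convert discharge: 2.03 cm³/s = 2.030e-06 m³/s.
Darcy's law rearranged: K = Q·L / (A·Δh) = 2.030e-06 × 0.438 / (0.01021 × 1.30) = 6.701e-05 m/s = 5.789 m/day.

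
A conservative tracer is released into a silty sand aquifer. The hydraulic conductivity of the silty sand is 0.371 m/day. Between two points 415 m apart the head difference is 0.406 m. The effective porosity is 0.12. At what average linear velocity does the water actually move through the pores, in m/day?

Hydraulic gradient i = Δh / L = 0.406 / 415 = 0.0009783.
Darcy flux q = K · i = 0.3710 × 0.0009783 = 0.0003630 m/day.
Seepage velocity v = q / n_e = 0.0003630 / 0.12 = 0.003025 m/day.

0.00302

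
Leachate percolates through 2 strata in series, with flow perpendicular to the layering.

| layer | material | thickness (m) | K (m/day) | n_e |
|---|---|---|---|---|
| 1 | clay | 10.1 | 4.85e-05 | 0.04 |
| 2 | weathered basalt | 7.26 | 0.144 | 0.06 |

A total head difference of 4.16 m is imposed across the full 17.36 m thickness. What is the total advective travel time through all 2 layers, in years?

115

With flow normal to the layers, continuity requires the same specific discharge q through every layer.
Σ(b_i/K_i) = 10.1/4.85e-05 + 7.26/0.144 = 2.083e+05 d.
q = Δh / Σ(b_i/K_i) = 4.16 / 2.083e+05 = 1.997e-05 m/day.
In each layer the seepage velocity is v_i = q/n_i, so the layer transit time is t_i = b_i·n_i / q:
  layer 1 (clay): t_1 = 10.1 × 0.04 / 1.997e-05 = 20229 d
  layer 2 (weathered basalt): t_2 = 7.26 × 0.06 / 1.997e-05 = 21811 d
Total t = Σ t_i = 42040 days = 115.1 years.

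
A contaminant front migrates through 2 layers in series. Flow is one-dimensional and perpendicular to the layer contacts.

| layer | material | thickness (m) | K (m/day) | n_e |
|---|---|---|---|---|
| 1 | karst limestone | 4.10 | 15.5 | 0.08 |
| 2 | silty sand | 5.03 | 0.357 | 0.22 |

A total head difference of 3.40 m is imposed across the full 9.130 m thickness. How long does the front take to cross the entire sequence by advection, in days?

With flow normal to the layers, continuity requires the same specific discharge q through every layer.
Σ(b_i/K_i) = 4.10/15.5 + 5.03/0.357 = 14.35 d.
q = Δh / Σ(b_i/K_i) = 3.40 / 14.35 = 0.2369 m/day.
In each layer the seepage velocity is v_i = q/n_i, so the layer transit time is t_i = b_i·n_i / q:
  layer 1 (karst limestone): t_1 = 4.10 × 0.08 / 0.2369 = 1.385 d
  layer 2 (silty sand): t_2 = 5.03 × 0.22 / 0.2369 = 4.672 d
Total t = Σ t_i = 6.057 days.

6.06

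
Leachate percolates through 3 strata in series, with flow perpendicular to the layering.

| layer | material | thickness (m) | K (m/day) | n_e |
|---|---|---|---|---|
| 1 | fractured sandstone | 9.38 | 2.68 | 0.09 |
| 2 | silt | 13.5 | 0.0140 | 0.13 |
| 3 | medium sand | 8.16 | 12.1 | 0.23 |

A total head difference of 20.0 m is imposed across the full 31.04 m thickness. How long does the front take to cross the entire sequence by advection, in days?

With flow normal to the layers, continuity requires the same specific discharge q through every layer.
Σ(b_i/K_i) = 9.38/2.68 + 13.5/0.0140 + 8.16/12.1 = 968.5 d.
q = Δh / Σ(b_i/K_i) = 20.0 / 968.5 = 0.02065 m/day.
In each layer the seepage velocity is v_i = q/n_i, so the layer transit time is t_i = b_i·n_i / q:
  layer 1 (fractured sandstone): t_1 = 9.38 × 0.09 / 0.02065 = 40.88 d
  layer 2 (silt): t_2 = 13.5 × 0.13 / 0.02065 = 84.98 d
  layer 3 (medium sand): t_3 = 8.16 × 0.23 / 0.02065 = 90.88 d
Total t = Σ t_i = 216.7 days.

217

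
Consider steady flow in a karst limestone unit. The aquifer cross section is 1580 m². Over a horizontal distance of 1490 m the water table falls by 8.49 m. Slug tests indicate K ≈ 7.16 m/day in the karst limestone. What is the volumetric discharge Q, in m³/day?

64.5

Hydraulic gradient i = Δh / L = 8.49 / 1490 = 0.005698.
Darcy's law: Q = K · A · i = 7.160 × 1580 × 0.005698 = 64.46 m³/day.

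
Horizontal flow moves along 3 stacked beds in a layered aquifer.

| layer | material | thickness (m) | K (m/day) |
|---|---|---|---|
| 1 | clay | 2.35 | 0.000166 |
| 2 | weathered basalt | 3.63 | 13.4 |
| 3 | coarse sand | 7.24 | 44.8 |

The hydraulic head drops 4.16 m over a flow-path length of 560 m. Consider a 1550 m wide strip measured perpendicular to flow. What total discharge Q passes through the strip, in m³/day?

4290

Flow is parallel to layering, so each bed carries its own Darcy discharge and the transmissivities add.
Σ(K_i·b_i) = 0.000166×2.35 + 13.4×3.63 + 44.8×7.24 = 373.0 m²/day.
Hydraulic gradient i = Δh / L = 4.16 / 560 = 0.007429.
Q = Σ(K_i·b_i) · W · i = 373.0 × 1550 × 0.007429 = 4295 m³/day.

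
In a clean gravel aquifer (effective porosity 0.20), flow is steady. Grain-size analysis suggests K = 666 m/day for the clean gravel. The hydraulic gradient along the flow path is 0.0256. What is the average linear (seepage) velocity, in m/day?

Hydraulic gradient i = 0.0256.
Darcy flux q = K · i = 666.0 × 0.02560 = 17.05 m/day.
Seepage velocity v = q / n_e = 17.05 / 0.20 = 85.25 m/day.

85.2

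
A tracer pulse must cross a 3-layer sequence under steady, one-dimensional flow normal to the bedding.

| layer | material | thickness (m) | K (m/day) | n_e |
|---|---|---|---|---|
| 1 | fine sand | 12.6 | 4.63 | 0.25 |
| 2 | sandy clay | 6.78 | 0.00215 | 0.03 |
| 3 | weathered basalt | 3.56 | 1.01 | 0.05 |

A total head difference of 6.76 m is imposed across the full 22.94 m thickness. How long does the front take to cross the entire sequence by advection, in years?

With flow normal to the layers, continuity requires the same specific discharge q through every layer.
Σ(b_i/K_i) = 12.6/4.63 + 6.78/0.00215 + 3.56/1.01 = 3160 d.
q = Δh / Σ(b_i/K_i) = 6.76 / 3160 = 0.002139 m/day.
In each layer the seepage velocity is v_i = q/n_i, so the layer transit time is t_i = b_i·n_i / q:
  layer 1 (fine sand): t_1 = 12.6 × 0.25 / 0.002139 = 1472 d
  layer 2 (sandy clay): t_2 = 6.78 × 0.03 / 0.002139 = 95.07 d
  layer 3 (weathered basalt): t_3 = 3.56 × 0.05 / 0.002139 = 83.20 d
Total t = Σ t_i = 1651 days = 4.519 years.

4.52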